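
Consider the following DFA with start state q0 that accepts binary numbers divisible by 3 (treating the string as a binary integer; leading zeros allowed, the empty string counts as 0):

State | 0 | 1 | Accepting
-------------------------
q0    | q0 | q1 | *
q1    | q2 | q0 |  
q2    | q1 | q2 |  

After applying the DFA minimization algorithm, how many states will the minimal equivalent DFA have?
All 3 states are reachable from q0, so none can be removed as unreachable.
Table-filling: first mark every (accepting, non-accepting) pair as distinguishable (accepting: {q0}; non-accepting: {q1, q2}).
Round 1: (q1, q2) on '1' go to q0 and q2, already distinguishable → mark.
Every pair of states is distinguishable, so the DFA is already minimal.
Equivalence classes: {q0}, {q1}, {q2} → 3 states.

Final answer: 3 states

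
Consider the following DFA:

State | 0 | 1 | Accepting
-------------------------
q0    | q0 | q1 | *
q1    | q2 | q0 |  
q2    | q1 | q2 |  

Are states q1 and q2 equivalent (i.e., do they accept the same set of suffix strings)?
Try the suffix "1".
From q1: q1 → q0 — accepting.
From q2: q2 → q2 — not accepting.
The two states disagree on this suffix, so they are not equivalent.

Final answer: No. Distinguishing string: "1" - accepted from q1 but not from q2.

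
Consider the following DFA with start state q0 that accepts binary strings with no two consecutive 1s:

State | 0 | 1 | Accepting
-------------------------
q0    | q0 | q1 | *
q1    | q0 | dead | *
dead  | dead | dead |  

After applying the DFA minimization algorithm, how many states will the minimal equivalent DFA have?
All 3 states are reachable from q0, so none can be removed as unreachable.
Table-filling: first mark every (accepting, non-accepting) pair as distinguishable (accepting: {q0, q1}; non-accepting: {dead}).
Round 1: (q0, q1) on '1' go to q1 and dead, already distinguishable → mark.
Every pair of states is distinguishable, so the DFA is already minimal.
Equivalence classes: {q0}, {q1}, {dead} → 3 states.

Final answer: 3 states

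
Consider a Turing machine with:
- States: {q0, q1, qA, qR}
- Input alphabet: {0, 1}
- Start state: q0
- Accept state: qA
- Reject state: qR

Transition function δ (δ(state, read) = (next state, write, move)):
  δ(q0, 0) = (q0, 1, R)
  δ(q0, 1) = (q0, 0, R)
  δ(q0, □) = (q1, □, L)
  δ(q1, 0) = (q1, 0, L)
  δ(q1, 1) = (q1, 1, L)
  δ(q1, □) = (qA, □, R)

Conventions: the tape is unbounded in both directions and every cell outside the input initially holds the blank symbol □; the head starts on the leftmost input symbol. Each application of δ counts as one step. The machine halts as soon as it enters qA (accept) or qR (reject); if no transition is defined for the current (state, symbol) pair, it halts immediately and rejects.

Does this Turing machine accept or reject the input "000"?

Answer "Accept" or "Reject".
Step 0: [q0]000 (head at position 0)
Step 1: δ(q0, 0) = (q0, 1, R)  ⊢  1[q0]00 (head at position 1)
Step 2: δ(q0, 0) = (q0, 1, R)  ⊢  11[q0]0 (head at position 2)
Step 3: δ(q0, 0) = (q0, 1, R)  ⊢  111[q0]□ (head at position 3)
Step 4: δ(q0, □) = (q1, □, L)  ⊢  11[q1]1□ (head at position 2)
Step 5: δ(q1, 1) = (q1, 1, L)  ⊢  1[q1]11□ (head at position 1)
Step 6: δ(q1, 1) = (q1, 1, L)  ⊢  [q1]111□ (head at position 0)
Step 7: δ(q1, 1) = (q1, 1, L)  ⊢  [q1]□111□ (head at position -1)
Step 8: δ(q1, □) = (qA, □, R)  ⊢  □[qA]111□ (head at position 0)
The machine is in qA, so it halts and accepts.

Final answer: Accept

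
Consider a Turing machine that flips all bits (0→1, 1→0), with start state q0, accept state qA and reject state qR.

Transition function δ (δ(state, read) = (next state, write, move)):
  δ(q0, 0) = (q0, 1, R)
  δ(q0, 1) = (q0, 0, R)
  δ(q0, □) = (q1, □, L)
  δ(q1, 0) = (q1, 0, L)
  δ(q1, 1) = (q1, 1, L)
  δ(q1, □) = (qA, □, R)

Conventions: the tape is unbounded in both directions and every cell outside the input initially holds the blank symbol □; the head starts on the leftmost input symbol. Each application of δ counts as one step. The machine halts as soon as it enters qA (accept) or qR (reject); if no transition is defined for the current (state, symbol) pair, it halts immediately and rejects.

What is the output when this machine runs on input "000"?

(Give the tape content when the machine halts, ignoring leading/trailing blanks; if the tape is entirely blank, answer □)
Step 0: [q0]000 (head at position 0)
Step 1: δ(q0, 0) = (q0, 1, R)  ⊢  1[q0]00 (head at position 1)
Step 2: δ(q0, 0) = (q0, 1, R)  ⊢  11[q0]0 (head at position 2)
Step 3: δ(q0, 0) = (q0, 1, R)  ⊢  111[q0]□ (head at position 3)
Step 4: δ(q0, □) = (q1, □, L)  ⊢  11[q1]1□ (head at position 2)
Step 5: δ(q1, 1) = (q1, 1, L)  ⊢  1[q1]11□ (head at position 1)
Step 6: δ(q1, 1) = (q1, 1, L)  ⊢  [q1]111□ (head at position 0)
Step 7: δ(q1, 1) = (q1, 1, L)  ⊢  [q1]□111□ (head at position -1)
Step 8: δ(q1, □) = (qA, □, R)  ⊢  □[qA]111□ (head at position 0)
The machine is in qA, so it halts and accepts.
Tape content when halted (ignoring surrounding blanks): 111

Final answer: Output: 111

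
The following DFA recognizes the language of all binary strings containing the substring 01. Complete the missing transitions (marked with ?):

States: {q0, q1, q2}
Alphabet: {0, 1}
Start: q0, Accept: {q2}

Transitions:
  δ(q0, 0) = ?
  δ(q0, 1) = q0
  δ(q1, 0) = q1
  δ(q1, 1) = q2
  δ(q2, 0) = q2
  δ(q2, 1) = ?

What each state remembers (consistent with the given transitions and accept states):
  q0: 01 not seen yet and the last symbol was not 0
  q1: 01 not seen yet and the last symbol was 0
  q2: the substring 01 has already been seen
Filling in the missing entries:
  δ(q0, 0): in q0 (01 not seen yet and the last symbol was not 0), after reading 0 we have: 01 not seen yet and the last symbol was 0 → q1
  δ(q2, 1): in q2 (the substring 01 has already been seen), after reading 1 we have: the substring 01 has already been seen → q2

Final answer: δ(q0, 0) = q1; δ(q2, 1) = q2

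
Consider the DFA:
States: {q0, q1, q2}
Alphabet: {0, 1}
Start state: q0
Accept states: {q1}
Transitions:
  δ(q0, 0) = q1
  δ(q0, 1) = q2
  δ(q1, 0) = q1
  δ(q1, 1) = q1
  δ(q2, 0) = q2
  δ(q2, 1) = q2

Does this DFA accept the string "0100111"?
Processing string "0100111":
  q0 --0--> q1
  q1 --1--> q1
  q1 --0--> q1
  q1 --0--> q1
  q1 --1--> q1
  q1 --1--> q1
  q1 --1--> q1
Final state: q1
Accept states: {q1}
q1 is an accept state, so the string is accepted.

Final answer: Yes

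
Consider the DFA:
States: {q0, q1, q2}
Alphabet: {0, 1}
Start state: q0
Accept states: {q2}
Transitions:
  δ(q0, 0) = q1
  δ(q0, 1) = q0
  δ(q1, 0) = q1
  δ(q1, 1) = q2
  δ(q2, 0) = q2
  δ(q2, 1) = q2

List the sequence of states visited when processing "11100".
Starting at q0
Read '1': q0 -> q0
Read '1': q0 -> q0
Read '1': q0 -> q0
Read '0': q0 -> q1
Read '0': q1 -> q1

Final answer: q0 -> q0 -> q0 -> q0 -> q1 -> q1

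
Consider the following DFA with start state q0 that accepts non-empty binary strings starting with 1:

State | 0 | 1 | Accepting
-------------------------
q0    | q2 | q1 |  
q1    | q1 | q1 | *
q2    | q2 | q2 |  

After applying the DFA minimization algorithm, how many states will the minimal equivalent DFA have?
All 3 states are reachable from q0, so none can be removed as unreachable.
Table-filling: first mark every (accepting, non-accepting) pair as distinguishable (accepting: {q1}; non-accepting: {q0, q2}).
Round 1: (q0, q2) on '1' go to q1 and q2, already distinguishable → mark.
Every pair of states is distinguishable, so the DFA is already minimal.
Equivalence classes: {q0}, {q1}, {q2} → 3 states.

Final answer: 3 states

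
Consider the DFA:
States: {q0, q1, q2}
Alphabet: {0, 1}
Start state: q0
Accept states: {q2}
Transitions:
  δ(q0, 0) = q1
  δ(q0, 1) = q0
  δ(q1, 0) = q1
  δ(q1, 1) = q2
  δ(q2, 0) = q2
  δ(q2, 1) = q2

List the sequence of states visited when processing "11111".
Starting at q0
Read '1': q0 -> q0
Read '1': q0 -> q0
Read '1': q0 -> q0
Read '1': q0 -> q0
Read '1': q0 -> q0

Final answer: q0 -> q0 -> q0 -> q0 -> q0 -> q0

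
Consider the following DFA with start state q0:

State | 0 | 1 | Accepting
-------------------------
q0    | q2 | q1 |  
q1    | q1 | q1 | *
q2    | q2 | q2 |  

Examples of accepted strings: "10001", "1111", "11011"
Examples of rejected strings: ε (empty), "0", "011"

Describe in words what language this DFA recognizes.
non-empty binary strings starting with 1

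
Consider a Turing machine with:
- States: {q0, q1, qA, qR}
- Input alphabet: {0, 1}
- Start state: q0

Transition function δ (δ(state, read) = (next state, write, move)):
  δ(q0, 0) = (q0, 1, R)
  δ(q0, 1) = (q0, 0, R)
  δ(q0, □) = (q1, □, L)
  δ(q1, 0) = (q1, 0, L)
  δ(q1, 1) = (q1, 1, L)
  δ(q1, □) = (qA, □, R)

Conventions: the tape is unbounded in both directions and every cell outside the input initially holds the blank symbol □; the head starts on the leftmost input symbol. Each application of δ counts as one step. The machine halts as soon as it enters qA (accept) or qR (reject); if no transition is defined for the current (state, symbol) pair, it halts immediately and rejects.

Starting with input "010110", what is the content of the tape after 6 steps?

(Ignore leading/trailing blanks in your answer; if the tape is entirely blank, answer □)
Step 0: [q0]010110 (head at position 0)
Step 1: δ(q0, 0) = (q0, 1, R)  ⊢  1[q0]10110 (head at position 1)
Step 2: δ(q0, 1) = (q0, 0, R)  ⊢  10[q0]0110 (head at position 2)
Step 3: δ(q0, 0) = (q0, 1, R)  ⊢  101[q0]110 (head at position 3)
Step 4: δ(q0, 1) = (q0, 0, R)  ⊢  1010[q0]10 (head at position 4)
Step 5: δ(q0, 1) = (q0, 0, R)  ⊢  10100[q0]0 (head at position 5)
Step 6: δ(q0, 0) = (q0, 1, R)  ⊢  101001[q0]□ (head at position 6)
Tape after 6 steps (ignoring surrounding blanks): 101001

Final answer: Tape: 101001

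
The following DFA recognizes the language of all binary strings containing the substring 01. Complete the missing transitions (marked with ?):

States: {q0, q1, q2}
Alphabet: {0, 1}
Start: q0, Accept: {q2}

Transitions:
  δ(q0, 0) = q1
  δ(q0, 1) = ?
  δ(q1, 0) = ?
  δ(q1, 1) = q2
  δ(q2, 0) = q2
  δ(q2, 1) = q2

What each state remembers (consistent with the given transitions and accept states):
  q0: 01 not seen yet and the last symbol was not 0
  q1: 01 not seen yet and the last symbol was 0
  q2: the substring 01 has already been seen
Filling in the missing entries:
  δ(q0, 1): in q0 (01 not seen yet and the last symbol was not 0), after reading 1 we have: 01 not seen yet and the last symbol was not 0 → q0
  δ(q1, 0): in q1 (01 not seen yet and the last symbol was 0), after reading 0 we have: 01 not seen yet and the last symbol was 0 → q1

Final answer: δ(q0, 1) = q0; δ(q1, 0) = q1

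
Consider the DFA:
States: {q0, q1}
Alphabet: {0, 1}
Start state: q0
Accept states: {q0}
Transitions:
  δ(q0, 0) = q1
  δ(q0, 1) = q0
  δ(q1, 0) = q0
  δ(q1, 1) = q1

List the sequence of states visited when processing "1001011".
Starting at q0
Read '1': q0 -> q0
Read '0': q0 -> q1
Read '0': q1 -> q0
Read '1': q0 -> q0
Read '0': q0 -> q1
Read '1': q1 -> q1
Read '1': q1 -> q1

Final answer: q0 -> q0 -> q1 -> q0 -> q0 -> q1 -> q1 -> q1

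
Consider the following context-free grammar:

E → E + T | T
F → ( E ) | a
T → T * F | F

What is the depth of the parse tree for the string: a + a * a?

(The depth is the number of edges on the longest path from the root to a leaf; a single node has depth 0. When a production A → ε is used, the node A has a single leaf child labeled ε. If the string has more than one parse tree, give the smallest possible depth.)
The grammar is unambiguous; the parse tree of a + a * a is:
E → E + T at the root (depth 0).
  Left E (depth 1) → T (2) → F (3) → a (4).
  Right T (depth 1) → T * F; that T (2) → F (3) → a (4); F (2) → a (3).
The longest root-to-leaf paths have 4 edges.
Depth = 4.

Final answer: 4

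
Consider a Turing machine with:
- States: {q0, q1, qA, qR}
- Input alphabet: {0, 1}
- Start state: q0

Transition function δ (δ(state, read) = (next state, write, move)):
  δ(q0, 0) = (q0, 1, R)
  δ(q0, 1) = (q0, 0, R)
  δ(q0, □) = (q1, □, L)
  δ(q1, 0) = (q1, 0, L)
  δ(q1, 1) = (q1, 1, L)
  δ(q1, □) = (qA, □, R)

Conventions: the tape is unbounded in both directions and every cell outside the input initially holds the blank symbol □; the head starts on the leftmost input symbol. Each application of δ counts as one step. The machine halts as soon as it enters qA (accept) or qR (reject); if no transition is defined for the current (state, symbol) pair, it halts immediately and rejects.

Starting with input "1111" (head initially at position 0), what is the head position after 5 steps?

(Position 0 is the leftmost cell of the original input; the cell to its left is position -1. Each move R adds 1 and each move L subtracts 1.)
Step 0: [q0]1111 (head at position 0)
Step 1: δ(q0, 1) = (q0, 0, R)  ⊢  0[q0]111 (head at position 1)
Step 2: δ(q0, 1) = (q0, 0, R)  ⊢  00[q0]11 (head at position 2)
Step 3: δ(q0, 1) = (q0, 0, R)  ⊢  000[q0]1 (head at position 3)
Step 4: δ(q0, 1) = (q0, 0, R)  ⊢  0000[q0]□ (head at position 4)
Step 5: δ(q0, □) = (q1, □, L)  ⊢  000[q1]0□ (head at position 3)
Head position after 5 steps: 3

Final answer: Position 3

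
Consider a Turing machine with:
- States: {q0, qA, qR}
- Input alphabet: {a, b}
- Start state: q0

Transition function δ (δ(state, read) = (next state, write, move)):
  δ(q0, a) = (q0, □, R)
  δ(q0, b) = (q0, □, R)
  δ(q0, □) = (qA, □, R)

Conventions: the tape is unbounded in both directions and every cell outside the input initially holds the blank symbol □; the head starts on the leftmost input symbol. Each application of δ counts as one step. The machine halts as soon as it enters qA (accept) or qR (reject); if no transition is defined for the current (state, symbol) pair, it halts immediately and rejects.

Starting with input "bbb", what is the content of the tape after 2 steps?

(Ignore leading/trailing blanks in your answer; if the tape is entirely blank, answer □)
Step 0: [q0]bbb (head at position 0)
Step 1: δ(q0, b) = (q0, □, R)  ⊢  □[q0]bb (head at position 1)
Step 2: δ(q0, b) = (q0, □, R)  ⊢  □□[q0]b (head at position 2)
Tape after 2 steps (ignoring surrounding blanks): b

Final answer: Tape: b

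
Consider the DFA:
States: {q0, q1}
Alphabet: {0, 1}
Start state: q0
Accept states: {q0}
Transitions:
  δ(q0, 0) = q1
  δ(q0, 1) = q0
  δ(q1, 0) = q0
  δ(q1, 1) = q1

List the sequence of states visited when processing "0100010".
Starting at q0
Read '0': q0 -> q1
Read '1': q1 -> q1
Read '0': q1 -> q0
Read '0': q0 -> q1
Read '0': q1 -> q0
Read '1': q0 -> q0
Read '0': q0 -> q1

Final answer: q0 -> q1 -> q1 -> q0 -> q1 -> q0 -> q0 -> q1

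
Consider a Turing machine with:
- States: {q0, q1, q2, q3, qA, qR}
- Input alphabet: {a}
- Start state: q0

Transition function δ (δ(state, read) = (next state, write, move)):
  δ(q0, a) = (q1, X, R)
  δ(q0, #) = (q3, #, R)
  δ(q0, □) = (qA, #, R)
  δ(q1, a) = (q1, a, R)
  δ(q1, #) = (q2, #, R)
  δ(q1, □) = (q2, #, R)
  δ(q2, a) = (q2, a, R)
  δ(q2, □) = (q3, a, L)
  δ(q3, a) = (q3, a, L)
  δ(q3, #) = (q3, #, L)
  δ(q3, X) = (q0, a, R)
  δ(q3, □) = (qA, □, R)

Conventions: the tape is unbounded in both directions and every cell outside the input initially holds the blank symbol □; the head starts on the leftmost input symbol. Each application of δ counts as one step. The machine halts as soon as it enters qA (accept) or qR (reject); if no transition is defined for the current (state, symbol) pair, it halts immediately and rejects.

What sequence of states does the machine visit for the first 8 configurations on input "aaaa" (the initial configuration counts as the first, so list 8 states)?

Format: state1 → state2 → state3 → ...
Step 0: [q0]aaaa (head at position 0)
Step 1: δ(q0, a) = (q1, X, R)  ⊢  X[q1]aaa (head at position 1)
Step 2: δ(q1, a) = (q1, a, R)  ⊢  Xa[q1]aa (head at position 2)
Step 3: δ(q1, a) = (q1, a, R)  ⊢  Xaa[q1]a (head at position 3)
Step 4: δ(q1, a) = (q1, a, R)  ⊢  Xaaa[q1]□ (head at position 4)
Step 5: δ(q1, □) = (q2, #, R)  ⊢  Xaaa#[q2]□ (head at position 5)
Step 6: δ(q2, □) = (q3, a, L)  ⊢  Xaaa[q3]#a (head at position 4)
Step 7: δ(q3, #) = (q3, #, L)  ⊢  Xaa[q3]a#a (head at position 3)
Reading off the states of these 8 configurations: q0 → q1 → q1 → q1 → q1 → q2 → q3 → q3

Final answer: q0 → q1 → q1 → q1 → q1 → q2 → q3 → q3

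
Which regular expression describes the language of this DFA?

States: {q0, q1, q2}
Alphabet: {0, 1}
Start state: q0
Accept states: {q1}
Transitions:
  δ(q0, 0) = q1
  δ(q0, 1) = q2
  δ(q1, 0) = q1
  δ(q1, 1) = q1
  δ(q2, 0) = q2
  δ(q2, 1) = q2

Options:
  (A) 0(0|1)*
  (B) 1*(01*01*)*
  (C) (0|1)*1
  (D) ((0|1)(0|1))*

Testing sample strings against the DFA:
  '001' -> accepted
  '111' -> rejected
  '11010' -> rejected
  '11' -> rejected
Checking each option for a counterexample:
  (A) 0(0|1)*: agrees with the DFA on all strings of length ≤ 4
  (B) 1*(01*01*)*: ε is rejected by the DFA but matches the regex → eliminated
  (C) (0|1)*1: '0' is accepted by the DFA but does not match the regex → eliminated
  (D) ((0|1)(0|1))*: ε is rejected by the DFA but matches the regex → eliminated
Only (A) 0(0|1)* is consistent with the DFA.

Final answer: (A) 0(0|1)*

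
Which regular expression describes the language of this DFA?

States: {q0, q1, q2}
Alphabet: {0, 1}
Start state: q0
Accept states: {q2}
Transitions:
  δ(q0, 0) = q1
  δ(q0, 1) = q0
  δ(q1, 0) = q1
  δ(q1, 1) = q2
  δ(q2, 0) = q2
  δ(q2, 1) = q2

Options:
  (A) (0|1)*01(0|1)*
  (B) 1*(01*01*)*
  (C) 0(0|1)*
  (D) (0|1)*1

Testing sample strings against the DFA:
  '10010' -> accepted
  '000' -> rejected
  '1100' -> rejected
  '10' -> rejected
Checking each option for a counterexample:
  (A) (0|1)*01(0|1)*: agrees with the DFA on all strings of length ≤ 4
  (B) 1*(01*01*)*: ε is rejected by the DFA but matches the regex → eliminated
  (C) 0(0|1)*: '0' is rejected by the DFA but matches the regex → eliminated
  (D) (0|1)*1: '1' is rejected by the DFA but matches the regex → eliminated
Only (A) (0|1)*01(0|1)* is consistent with the DFA.

Final answer: (A) (0|1)*01(0|1)*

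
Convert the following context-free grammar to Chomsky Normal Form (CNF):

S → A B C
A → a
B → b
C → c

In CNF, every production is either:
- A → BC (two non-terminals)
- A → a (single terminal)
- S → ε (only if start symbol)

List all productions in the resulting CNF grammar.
The grammar has no ε-productions or unit productions to eliminate.
A → a is already in CNF (single terminal) – keep it.
B → b is already in CNF (single terminal) – keep it.
C → c is already in CNF (single terminal) – keep it.
S → A B C has 3 symbols on the right: break it into binary productions S → A X0, X0 → B C.
Resulting CNF grammar (5 productions): A → a; B → b; C → c; S → A X0; X0 → B C

Final answer: A → a; B → b; C → c; S → A X0; X0 → B C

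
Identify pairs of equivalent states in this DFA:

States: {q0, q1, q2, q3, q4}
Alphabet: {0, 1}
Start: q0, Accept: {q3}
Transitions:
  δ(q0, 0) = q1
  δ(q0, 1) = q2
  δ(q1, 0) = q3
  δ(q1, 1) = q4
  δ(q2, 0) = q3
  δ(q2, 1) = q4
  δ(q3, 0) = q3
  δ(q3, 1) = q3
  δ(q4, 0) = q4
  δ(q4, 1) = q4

Using the table-filling algorithm:
Round 0 – mark pairs where exactly one state is accepting: (q0,q3), (q1,q3), (q2,q3), (q3,q4)
Round 1 – newly marked: (q0,q1) [on 0: q1 vs q3, already marked]; (q0,q2) [on 0: q1 vs q3, already marked]; (q1,q4) [on 0: q3 vs q4, already marked]; (q2,q4) [on 0: q3 vs q4, already marked]
Round 2 – newly marked: (q0,q4) [on 0: q1 vs q4, already marked]
No further pairs can be marked.
(q1, q2) unmarked: δ(q1,0)=q3, δ(q2,0)=q3; δ(q1,1)=q4, δ(q2,1)=q4 → equivalent
Equivalent pairs: (q1, q2)

Final answer: Equivalent pairs: (q1, q2)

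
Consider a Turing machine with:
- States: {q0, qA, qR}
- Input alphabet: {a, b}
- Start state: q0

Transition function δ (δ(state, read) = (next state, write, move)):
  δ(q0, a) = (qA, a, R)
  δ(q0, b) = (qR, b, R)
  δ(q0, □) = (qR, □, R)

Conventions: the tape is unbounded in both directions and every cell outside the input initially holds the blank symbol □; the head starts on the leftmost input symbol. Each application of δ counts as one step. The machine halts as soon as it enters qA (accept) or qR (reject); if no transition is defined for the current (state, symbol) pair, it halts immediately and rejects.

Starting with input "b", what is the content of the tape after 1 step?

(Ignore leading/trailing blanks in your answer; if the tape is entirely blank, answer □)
Step 0: [q0]b (head at position 0)
Step 1: δ(q0, b) = (qR, b, R)  ⊢  b[qR]□ (head at position 1)
Tape after 1 step (ignoring surrounding blanks): b

Final answer: Tape: b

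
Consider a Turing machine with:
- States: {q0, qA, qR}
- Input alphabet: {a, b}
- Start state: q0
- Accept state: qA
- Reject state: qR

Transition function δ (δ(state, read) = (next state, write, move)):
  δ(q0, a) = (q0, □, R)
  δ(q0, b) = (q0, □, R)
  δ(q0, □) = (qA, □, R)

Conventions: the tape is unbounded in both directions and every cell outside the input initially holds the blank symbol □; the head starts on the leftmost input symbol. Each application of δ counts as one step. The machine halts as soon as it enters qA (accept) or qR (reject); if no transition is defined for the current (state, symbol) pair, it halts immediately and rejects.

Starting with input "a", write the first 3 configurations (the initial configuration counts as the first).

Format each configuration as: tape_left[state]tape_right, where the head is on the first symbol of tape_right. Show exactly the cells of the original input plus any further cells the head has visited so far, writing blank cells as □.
Step 0: [q0]a (head at position 0)
Step 1: δ(q0, a) = (q0, □, R)  ⊢  □[q0]□ (head at position 1)
Step 2: δ(q0, □) = (qA, □, R)  ⊢  □□[qA]□ (head at position 2)

Final answer: [q0]a ⊢ □[q0]□ ⊢ □□[qA]□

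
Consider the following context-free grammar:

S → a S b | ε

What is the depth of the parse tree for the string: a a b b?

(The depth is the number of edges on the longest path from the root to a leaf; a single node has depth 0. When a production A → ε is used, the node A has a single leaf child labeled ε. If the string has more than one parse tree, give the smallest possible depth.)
The only parse tree applies S → a S b 2 times (once per matching a…b pair) and then S → ε.
The S nodes sit at depths 0, 1, …, 2; the innermost S (depth 2) has the single child ε at depth 3.
The terminal leaves a, b are at depths 1..2, so the longest root-to-leaf path is S → S → … → S → ε with 3 edges.
Depth = 3.

Final answer: 3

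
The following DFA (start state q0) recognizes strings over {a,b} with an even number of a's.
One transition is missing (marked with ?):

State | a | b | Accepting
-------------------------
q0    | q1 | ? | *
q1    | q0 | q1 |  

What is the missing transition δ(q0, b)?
q0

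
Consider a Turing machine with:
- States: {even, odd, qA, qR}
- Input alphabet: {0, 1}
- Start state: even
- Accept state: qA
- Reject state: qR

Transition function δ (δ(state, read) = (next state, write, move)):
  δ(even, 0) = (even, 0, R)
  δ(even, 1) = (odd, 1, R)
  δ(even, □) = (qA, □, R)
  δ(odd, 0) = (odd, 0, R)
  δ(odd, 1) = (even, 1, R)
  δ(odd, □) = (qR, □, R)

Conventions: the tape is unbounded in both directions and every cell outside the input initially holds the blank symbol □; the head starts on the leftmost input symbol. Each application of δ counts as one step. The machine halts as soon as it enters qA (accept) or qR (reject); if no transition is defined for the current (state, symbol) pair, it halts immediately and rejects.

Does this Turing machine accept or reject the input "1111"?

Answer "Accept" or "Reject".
Step 0: [even]1111 (head at position 0)
Step 1: δ(even, 1) = (odd, 1, R)  ⊢  1[odd]111 (head at position 1)
Step 2: δ(odd, 1) = (even, 1, R)  ⊢  11[even]11 (head at position 2)
Step 3: δ(even, 1) = (odd, 1, R)  ⊢  111[odd]1 (head at position 3)
Step 4: δ(odd, 1) = (even, 1, R)  ⊢  1111[even]□ (head at position 4)
Step 5: δ(even, □) = (qA, □, R)  ⊢  1111□[qA]□ (head at position 5)
The machine is in qA, so it halts and accepts.

Final answer: Accept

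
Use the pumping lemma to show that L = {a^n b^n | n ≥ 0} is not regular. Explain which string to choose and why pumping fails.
Language: L = {a^n b^n | n ≥ 0} (equal numbers of a's followed by b's)
Step 1: Assume for contradiction that L is regular, with pumping length p.
Step 2: Choose s = a^p b^p. Then s ∈ L (it has p a's followed by p b's) and |s| ≥ p.
Step 3: Consider any decomposition s = xyz with |xy| ≤ p and |y| > 0. Since |xy| ≤ p and the first p symbols of s are all a's, y = a^k for some k with 1 ≤ k ≤ p.
Step 4: Pumping up (i = 2): xy²z = a^(p+k) b^p, which has more a's than b's, so xy²z ∉ L.
This contradicts the pumping lemma, so L is not regular.

Final answer: Choose s = a^p b^p. Since |xy| ≤ p, y = a^k with k ≥ 1. Then xy²z = a^(p+k) b^p ∉ L.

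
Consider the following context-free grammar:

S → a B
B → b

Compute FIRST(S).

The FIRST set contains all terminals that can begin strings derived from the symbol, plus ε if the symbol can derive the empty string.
S has the single production S → a B, whose right-hand side begins with the terminal a. So FIRST(S) = {a}.

Final answer: {a}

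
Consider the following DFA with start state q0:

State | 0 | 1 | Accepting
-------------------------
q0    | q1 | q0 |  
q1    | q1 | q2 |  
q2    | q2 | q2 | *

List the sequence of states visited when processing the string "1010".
q0 → q0 → q1 → q2 → q2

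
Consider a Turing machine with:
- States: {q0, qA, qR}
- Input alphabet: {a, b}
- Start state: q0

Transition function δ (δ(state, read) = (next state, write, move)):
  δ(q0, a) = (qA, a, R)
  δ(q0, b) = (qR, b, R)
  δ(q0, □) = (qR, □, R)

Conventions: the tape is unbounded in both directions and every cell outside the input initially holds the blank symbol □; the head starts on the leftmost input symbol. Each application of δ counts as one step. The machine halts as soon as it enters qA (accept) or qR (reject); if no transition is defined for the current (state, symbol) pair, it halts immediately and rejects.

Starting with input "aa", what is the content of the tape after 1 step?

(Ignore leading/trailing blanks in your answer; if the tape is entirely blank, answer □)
Step 0: [q0]aa (head at position 0)
Step 1: δ(q0, a) = (qA, a, R)  ⊢  a[qA]a (head at position 1)
Tape after 1 step (ignoring surrounding blanks): aa

Final answer: Tape: aa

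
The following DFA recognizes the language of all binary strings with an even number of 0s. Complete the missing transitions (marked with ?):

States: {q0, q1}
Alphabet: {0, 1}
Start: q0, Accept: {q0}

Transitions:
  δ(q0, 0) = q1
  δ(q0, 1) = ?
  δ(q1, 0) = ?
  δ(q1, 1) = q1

What each state remembers (consistent with the given transitions and accept states):
  q0: an even number of 0s has been read so far
  q1: an odd number of 0s has been read so far
Filling in the missing entries:
  δ(q0, 1): in q0 (an even number of 0s has been read so far), after reading 1 we have: an even number of 0s has been read so far → q0
  δ(q1, 0): in q1 (an odd number of 0s has been read so far), after reading 0 we have: an even number of 0s has been read so far → q0

Final answer: δ(q0, 1) = q0; δ(q1, 0) = q0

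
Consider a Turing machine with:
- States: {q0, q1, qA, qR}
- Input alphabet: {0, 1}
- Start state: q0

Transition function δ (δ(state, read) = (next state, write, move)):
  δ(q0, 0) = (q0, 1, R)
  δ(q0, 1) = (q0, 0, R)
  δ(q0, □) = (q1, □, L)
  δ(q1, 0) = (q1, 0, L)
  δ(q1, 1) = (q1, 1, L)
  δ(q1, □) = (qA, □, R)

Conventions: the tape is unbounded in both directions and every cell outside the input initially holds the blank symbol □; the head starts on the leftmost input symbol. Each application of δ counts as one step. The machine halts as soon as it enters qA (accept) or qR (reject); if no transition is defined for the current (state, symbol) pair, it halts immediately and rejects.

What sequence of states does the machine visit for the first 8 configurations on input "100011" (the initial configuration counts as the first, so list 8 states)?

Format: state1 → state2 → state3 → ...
Step 0: [q0]100011 (head at position 0)
Step 1: δ(q0, 1) = (q0, 0, R)  ⊢  0[q0]00011 (head at position 1)
Step 2: δ(q0, 0) = (q0, 1, R)  ⊢  01[q0]0011 (head at position 2)
Step 3: δ(q0, 0) = (q0, 1, R)  ⊢  011[q0]011 (head at position 3)
Step 4: δ(q0, 0) = (q0, 1, R)  ⊢  0111[q0]11 (head at position 4)
Step 5: δ(q0, 1) = (q0, 0, R)  ⊢  01110[q0]1 (head at position 5)
Step 6: δ(q0, 1) = (q0, 0, R)  ⊢  011100[q0]□ (head at position 6)
Step 7: δ(q0, □) = (q1, □, L)  ⊢  01110[q1]0□ (head at position 5)
Reading off the states of these 8 configurations: q0 → q0 → q0 → q0 → q0 → q0 → q0 → q1

Final answer: q0 → q0 → q0 → q0 → q0 → q0 → q0 → q1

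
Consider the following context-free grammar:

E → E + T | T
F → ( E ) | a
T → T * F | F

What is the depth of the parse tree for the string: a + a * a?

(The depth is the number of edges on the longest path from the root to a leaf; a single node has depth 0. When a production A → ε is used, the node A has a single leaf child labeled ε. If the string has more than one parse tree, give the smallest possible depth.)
The grammar is unambiguous; the parse tree of a + a * a is:
E → E + T at the root (depth 0).
  Left E (depth 1) → T (2) → F (3) → a (4).
  Right T (depth 1) → T * F; that T (2) → F (3) → a (4); F (2) → a (3).
The longest root-to-leaf paths have 4 edges.
Depth = 4.

Final answer: 4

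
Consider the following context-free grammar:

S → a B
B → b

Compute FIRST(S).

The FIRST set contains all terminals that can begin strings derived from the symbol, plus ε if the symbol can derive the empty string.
S has the single production S → a B, whose right-hand side begins with the terminal a. So FIRST(S) = {a}.

Final answer: {a}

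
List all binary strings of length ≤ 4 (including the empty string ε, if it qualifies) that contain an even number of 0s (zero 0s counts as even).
Checking every binary string of length 0 to 4:
  Length 0: accepted: ε | rejected: (none)
  Length 1: accepted: 1 | rejected: 0
  Length 2: accepted: 00, 11 | rejected: 01, 10
  Length 3: accepted: 001, 010, 100, 111 | rejected: 000, 011, 101, 110
  Length 4: accepted: 0000, 0011, 0101, 0110, 1001, 1010, 1100, 1111 | rejected: 0001, 0010, 0100, 0111, 1000, 1011, 1101, 1110
Total: 16 string(s).

Final answer: ε, 1, 00, 11, 001, 010, 100, 111, 0000, 0011, 0101, 0110, 1001, 1010, 1100, 1111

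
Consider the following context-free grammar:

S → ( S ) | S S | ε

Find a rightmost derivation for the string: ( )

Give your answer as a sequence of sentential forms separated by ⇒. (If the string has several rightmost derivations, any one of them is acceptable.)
Start with S.
Step 1: the rightmost non-terminal is S; apply S → ( S ):  ( S )
Step 2: the rightmost non-terminal is S; apply S → ε:  ( )

Final answer: S ⇒ ( S ) ⇒ ( )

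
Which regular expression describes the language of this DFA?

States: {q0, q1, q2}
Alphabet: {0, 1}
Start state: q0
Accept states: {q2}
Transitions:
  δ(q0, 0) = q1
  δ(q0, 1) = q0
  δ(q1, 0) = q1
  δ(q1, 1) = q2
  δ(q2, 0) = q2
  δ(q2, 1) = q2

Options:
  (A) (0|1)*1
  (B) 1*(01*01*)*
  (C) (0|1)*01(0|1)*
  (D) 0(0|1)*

Testing sample strings against the DFA:
  '111' -> rejected
  '1111' -> rejected
  '1000' -> rejected
  '101' -> accepted
Checking each option for a counterexample:
  (A) (0|1)*1: '1' is rejected by the DFA but matches the regex → eliminated
  (B) 1*(01*01*)*: ε is rejected by the DFA but matches the regex → eliminated
  (C) (0|1)*01(0|1)*: agrees with the DFA on all strings of length ≤ 4
  (D) 0(0|1)*: '0' is rejected by the DFA but matches the regex → eliminated
Only (C) (0|1)*01(0|1)* is consistent with the DFA.

Final answer: (C) (0|1)*01(0|1)*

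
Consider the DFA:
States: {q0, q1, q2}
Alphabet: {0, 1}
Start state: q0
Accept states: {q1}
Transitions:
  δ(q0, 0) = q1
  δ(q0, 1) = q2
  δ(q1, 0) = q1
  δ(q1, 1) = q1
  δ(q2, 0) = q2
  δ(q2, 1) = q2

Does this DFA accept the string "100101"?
Processing string "100101":
  q0 --1--> q2
  q2 --0--> q2
  q2 --0--> q2
  q2 --1--> q2
  q2 --0--> q2
  q2 --1--> q2
Final state: q2
Accept states: {q1}
q2 is not an accept state, so the string is rejected.

Final answer: No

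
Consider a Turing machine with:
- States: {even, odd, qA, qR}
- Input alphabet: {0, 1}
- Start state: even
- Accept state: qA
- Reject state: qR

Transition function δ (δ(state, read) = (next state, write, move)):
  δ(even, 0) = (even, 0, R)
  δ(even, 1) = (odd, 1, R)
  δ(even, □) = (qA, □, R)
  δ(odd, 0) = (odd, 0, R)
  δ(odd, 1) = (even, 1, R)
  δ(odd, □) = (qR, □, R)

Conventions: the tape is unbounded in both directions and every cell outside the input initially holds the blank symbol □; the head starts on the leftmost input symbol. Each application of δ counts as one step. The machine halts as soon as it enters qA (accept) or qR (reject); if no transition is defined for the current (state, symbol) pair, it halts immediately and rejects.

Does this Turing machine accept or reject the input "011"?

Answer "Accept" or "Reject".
Step 0: [even]011 (head at position 0)
Step 1: δ(even, 0) = (even, 0, R)  ⊢  0[even]11 (head at position 1)
Step 2: δ(even, 1) = (odd, 1, R)  ⊢  01[odd]1 (head at position 2)
Step 3: δ(odd, 1) = (even, 1, R)  ⊢  011[even]□ (head at position 3)
Step 4: δ(even, □) = (qA, □, R)  ⊢  011□[qA]□ (head at position 4)
The machine is in qA, so it halts and accepts.

Final answer: Accept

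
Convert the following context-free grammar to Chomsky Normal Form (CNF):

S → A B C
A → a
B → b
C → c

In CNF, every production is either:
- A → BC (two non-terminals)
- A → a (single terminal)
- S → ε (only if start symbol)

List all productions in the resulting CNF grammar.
The grammar has no ε-productions or unit productions to eliminate.
A → a is already in CNF (single terminal) – keep it.
B → b is already in CNF (single terminal) – keep it.
C → c is already in CNF (single terminal) – keep it.
S → A B C has 3 symbols on the right: break it into binary productions S → A X0, X0 → B C.
Resulting CNF grammar (5 productions): A → a; B → b; C → c; S → A X0; X0 → B C

Final answer: A → a; B → b; C → c; S → A X0; X0 → B C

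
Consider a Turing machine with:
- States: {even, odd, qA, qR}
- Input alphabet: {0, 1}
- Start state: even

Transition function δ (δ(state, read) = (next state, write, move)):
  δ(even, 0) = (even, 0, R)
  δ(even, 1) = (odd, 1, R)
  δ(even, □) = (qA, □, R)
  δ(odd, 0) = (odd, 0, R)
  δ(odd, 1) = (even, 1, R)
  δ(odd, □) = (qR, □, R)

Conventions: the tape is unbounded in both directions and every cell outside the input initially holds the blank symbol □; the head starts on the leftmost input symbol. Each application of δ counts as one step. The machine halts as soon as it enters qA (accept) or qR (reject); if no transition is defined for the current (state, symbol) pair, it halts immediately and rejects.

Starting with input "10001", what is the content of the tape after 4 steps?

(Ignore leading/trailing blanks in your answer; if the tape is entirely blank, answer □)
Step 0: [even]10001 (head at position 0)
Step 1: δ(even, 1) = (odd, 1, R)  ⊢  1[odd]0001 (head at position 1)
Step 2: δ(odd, 0) = (odd, 0, R)  ⊢  10[odd]001 (head at position 2)
Step 3: δ(odd, 0) = (odd, 0, R)  ⊢  100[odd]01 (head at position 3)
Step 4: δ(odd, 0) = (odd, 0, R)  ⊢  1000[odd]1 (head at position 4)
Tape after 4 steps (ignoring surrounding blanks): 10001

Final answer: Tape: 10001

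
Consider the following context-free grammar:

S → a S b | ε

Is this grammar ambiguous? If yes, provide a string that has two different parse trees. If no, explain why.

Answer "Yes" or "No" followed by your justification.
At every step exactly one production applies: if the remaining string to generate is non-empty it starts with a and ends with b, forcing S → a S b; if it is empty, S → ε is forced. Hence each string a^n b^n has exactly one derivation (S → a S b applied n times, then S → ε) and one parse tree.

Final answer: No - the grammar is unambiguous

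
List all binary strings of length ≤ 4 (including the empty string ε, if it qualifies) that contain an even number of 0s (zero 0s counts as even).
Checking every binary string of length 0 to 4:
  Length 0: accepted: ε | rejected: (none)
  Length 1: accepted: 1 | rejected: 0
  Length 2: accepted: 00, 11 | rejected: 01, 10
  Length 3: accepted: 001, 010, 100, 111 | rejected: 000, 011, 101, 110
  Length 4: accepted: 0000, 0011, 0101, 0110, 1001, 1010, 1100, 1111 | rejected: 0001, 0010, 0100, 0111, 1000, 1011, 1101, 1110
Total: 16 string(s).

Final answer: ε, 1, 00, 11, 001, 010, 100, 111, 0000, 0011, 0101, 0110, 1001, 1010, 1100, 1111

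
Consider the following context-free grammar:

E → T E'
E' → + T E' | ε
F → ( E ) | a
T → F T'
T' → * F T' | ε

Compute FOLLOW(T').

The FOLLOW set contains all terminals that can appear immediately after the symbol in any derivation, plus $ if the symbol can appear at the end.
Useful FIRST sets: FIRST(E') = {+, ε}, FIRST(T') = {*, ε} (both E' and T' are nullable).
FOLLOW(E): E is the start symbol → $; E appears in F → ( E ) followed by ')' → FOLLOW(E) = {), $}.
FOLLOW(E'): E' appears at the right end of E → T E' and of E' → + T E', so FOLLOW(E') ⊇ FOLLOW(E) (the second occurrence adds nothing new). FOLLOW(E') = {), $}.
FOLLOW(T): in E → T E' and E' → + T E', T is followed by E': add FIRST(E') minus ε = {+}; since E' is nullable, also add FOLLOW(E) and FOLLOW(E') = {), $}. FOLLOW(T) = {+, ), $}.
FOLLOW(T'): T' appears at the right end of T → F T' and of T' → * F T', so FOLLOW(T') = FOLLOW(T) = {+, ), $}.

Final answer: {$, ), +}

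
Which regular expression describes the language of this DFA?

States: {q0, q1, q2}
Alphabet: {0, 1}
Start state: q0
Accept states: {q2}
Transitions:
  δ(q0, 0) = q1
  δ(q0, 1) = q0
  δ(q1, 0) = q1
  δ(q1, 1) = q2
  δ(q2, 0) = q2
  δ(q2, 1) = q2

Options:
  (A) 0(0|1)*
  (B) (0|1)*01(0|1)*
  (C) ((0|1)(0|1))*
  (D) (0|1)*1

Testing sample strings against the DFA:
  '0111' -> accepted
  '10' -> rejected
  '1101' -> accepted
  '0101' -> accepted
Checking each option for a counterexample:
  (A) 0(0|1)*: '0' is rejected by the DFA but matches the regex → eliminated
  (B) (0|1)*01(0|1)*: agrees with the DFA on all strings of length ≤ 4
  (C) ((0|1)(0|1))*: ε is rejected by the DFA but matches the regex → eliminated
  (D) (0|1)*1: '1' is rejected by the DFA but matches the regex → eliminated
Only (B) (0|1)*01(0|1)* is consistent with the DFA.

Final answer: (B) (0|1)*01(0|1)*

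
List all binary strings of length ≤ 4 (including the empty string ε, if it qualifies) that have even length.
Checking every binary string of length 0 to 4:
  Length 0: accepted: ε | rejected: (none)
  Length 1: accepted: (none) | rejected: 0, 1
  Length 2: accepted: 00, 01, 10, 11 | rejected: (none)
  Length 3: accepted: (none) | rejected: 000, 001, 010, 011, 100, 101, 110, 111
  Length 4: accepted: 0000, 0001, 0010, 0011, 0100, 0101, 0110, 0111, 1000, 1001, 1010, 1011, 1100, 1101, 1110, 1111 | rejected: (none)
Total: 21 string(s).

Final answer: ε, 00, 01, 10, 11, 0000, 0001, 0010, 0011, 0100, 0101, 0110, 0111, 1000, 1001, 1010, 1011, 1100, 1101, 1110, 1111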